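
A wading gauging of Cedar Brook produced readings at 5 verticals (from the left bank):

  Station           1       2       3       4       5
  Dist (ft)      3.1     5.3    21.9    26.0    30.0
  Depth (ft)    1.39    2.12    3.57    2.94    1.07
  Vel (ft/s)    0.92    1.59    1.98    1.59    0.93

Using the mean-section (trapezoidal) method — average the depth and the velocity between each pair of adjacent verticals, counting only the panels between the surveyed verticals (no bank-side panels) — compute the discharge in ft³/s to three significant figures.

123 ft³/s

Panel 1-2: Δb = 2.2 ft, d̄ = (1.39+2.12)/2 = 1.755, v̄ = (0.92+1.59)/2 = 1.255 → q = 2.2×1.755×1.255 = 4.846 ft³/s
Panel 2-3: Δb = 16.6 ft, d̄ = (2.12+3.57)/2 = 2.845, v̄ = (1.59+1.98)/2 = 1.785 → q = 16.6×2.845×1.785 = 84.30 ft³/s
Panel 3-4: Δb = 4.1 ft, d̄ = (3.57+2.94)/2 = 3.255, v̄ = (1.98+1.59)/2 = 1.785 → q = 4.1×3.255×1.785 = 23.82 ft³/s
Panel 4-5: Δb = 4 ft, d̄ = (2.94+1.07)/2 = 2.005, v̄ = (1.59+0.93)/2 = 1.26 → q = 4×2.005×1.26 = 10.11 ft³/s
Q = Σ q = 123.1 ft³/s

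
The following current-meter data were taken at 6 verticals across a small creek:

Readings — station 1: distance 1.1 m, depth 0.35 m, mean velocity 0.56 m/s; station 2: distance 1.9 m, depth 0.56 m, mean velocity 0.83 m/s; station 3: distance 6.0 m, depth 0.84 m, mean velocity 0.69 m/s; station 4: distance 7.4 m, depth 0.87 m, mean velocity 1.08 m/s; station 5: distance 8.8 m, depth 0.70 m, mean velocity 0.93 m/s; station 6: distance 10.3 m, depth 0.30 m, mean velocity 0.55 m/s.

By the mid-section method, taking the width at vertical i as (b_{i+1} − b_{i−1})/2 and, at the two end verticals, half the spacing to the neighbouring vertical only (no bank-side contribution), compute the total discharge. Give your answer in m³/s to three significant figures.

w_1 = (1.9 − 1.1)/2 = 0.4 m; q_1 = 0.56 × 0.35 × 0.4 = 0.07840 m³/s
w_2 = (6.0 − 1.1)/2 = 2.45 m; q_2 = 0.83 × 0.56 × 2.45 = 1.139 m³/s
w_3 = (7.4 − 1.9)/2 = 2.75 m; q_3 = 0.69 × 0.84 × 2.75 = 1.594 m³/s
w_4 = (8.8 − 6.0)/2 = 1.4 m; q_4 = 1.08 × 0.87 × 1.4 = 1.315 m³/s
w_5 = (10.3 − 7.4)/2 = 1.45 m; q_5 = 0.93 × 0.70 × 1.45 = 0.9440 m³/s
w_6 = (10.3 − 8.8)/2 = 0.75 m; q_6 = 0.55 × 0.30 × 0.75 = 0.1238 m³/s
Q = Σ qᵢ = 5.194 m³/s

5.19 m³/s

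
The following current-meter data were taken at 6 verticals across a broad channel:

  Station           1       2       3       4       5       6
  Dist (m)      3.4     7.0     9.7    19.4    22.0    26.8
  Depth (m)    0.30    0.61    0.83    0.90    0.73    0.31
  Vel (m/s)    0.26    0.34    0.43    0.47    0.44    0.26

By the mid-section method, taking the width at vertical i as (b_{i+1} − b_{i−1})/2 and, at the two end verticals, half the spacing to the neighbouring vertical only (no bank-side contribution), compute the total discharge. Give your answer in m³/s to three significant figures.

6.99 m³/s

w_1 = (7.0 − 3.4)/2 = 1.8 m; q_1 = 0.26 × 0.30 × 1.8 = 0.1404 m³/s
w_2 = (9.7 − 3.4)/2 = 3.15 m; q_2 = 0.34 × 0.61 × 3.15 = 0.6533 m³/s
w_3 = (19.4 − 7.0)/2 = 6.2 m; q_3 = 0.43 × 0.83 × 6.2 = 2.213 m³/s
w_4 = (22.0 − 9.7)/2 = 6.15 m; q_4 = 0.47 × 0.90 × 6.15 = 2.601 m³/s
w_5 = (26.8 − 19.4)/2 = 3.7 m; q_5 = 0.44 × 0.73 × 3.7 = 1.188 m³/s
w_6 = (26.8 − 22.0)/2 = 2.4 m; q_6 = 0.26 × 0.31 × 2.4 = 0.1934 m³/s
Q = Σ qᵢ = 6.990 m³/s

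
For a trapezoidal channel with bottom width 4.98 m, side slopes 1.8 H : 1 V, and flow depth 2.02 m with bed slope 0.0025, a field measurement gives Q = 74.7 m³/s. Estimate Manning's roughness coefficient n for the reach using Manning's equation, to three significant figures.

A = (b + z·y)·y = (4.98 + 1.8×2.02)×2.02 = 17.40 m²
P = b + 2y√(1+z²) = 4.98 + 2×2.02×√(1+1.8²) = 13.30 m
R = A/P = 17.40/13.30 = 1.309 m
n = (1/Q)·A·R^(2/3)·S^(1/2) = (1/74.7) × 17.40 × 1.196 × 0.05000 = 0.01394

0.0139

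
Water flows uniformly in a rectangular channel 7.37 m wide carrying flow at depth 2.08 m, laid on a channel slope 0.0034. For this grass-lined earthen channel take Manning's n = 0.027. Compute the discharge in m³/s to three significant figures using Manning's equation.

A = b·y = 7.37 × 2.08 = 15.33 m²
P = b + 2y = 7.37 + 2×2.08 = 11.53 m
R = A/P = 15.33/11.53 = 1.330 m
Q = (1/n)·A·R^(2/3)·S^(1/2) = (1/0.027) × 15.33 × 1.330^(2/3) × 0.0034^(1/2) = 40.03 m³/s

40.0 m³/s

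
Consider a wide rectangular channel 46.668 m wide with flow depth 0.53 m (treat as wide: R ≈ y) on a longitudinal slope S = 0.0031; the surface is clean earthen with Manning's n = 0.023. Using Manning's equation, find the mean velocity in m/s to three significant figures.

1.59 m/s

A = b·y = 46.668 × 0.53 = 24.73 m²
Wide channel: R ≈ y = 0.53 m
Q = (1/n)·A·R^(2/3)·S^(1/2) = (1/0.023) × 24.73 × 0.5300^(2/3) × 0.0031^(1/2) = 39.21 m³/s
V = Q/A = 39.21/24.73 = 1.585 m/s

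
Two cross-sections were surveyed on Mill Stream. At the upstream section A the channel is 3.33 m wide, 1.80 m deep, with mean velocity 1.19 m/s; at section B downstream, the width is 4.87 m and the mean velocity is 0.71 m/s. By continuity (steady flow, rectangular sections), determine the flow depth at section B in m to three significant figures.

2.06 m

Q = A₁V₁ = (3.33×1.80) × 1.19 = 7.133 m³/s
d₂ = Q/(b₂ V₂) = 7.133/(4.87×0.71) = 2.063 m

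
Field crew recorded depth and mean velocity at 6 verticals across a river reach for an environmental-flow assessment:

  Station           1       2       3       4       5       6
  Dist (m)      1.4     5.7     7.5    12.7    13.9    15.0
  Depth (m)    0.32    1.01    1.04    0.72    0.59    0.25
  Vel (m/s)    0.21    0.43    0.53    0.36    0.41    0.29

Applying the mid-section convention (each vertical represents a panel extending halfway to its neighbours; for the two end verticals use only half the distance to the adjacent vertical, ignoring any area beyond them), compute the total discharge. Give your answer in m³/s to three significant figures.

w_1 = (5.7 − 1.4)/2 = 2.15 m; q_1 = 0.21 × 0.32 × 2.15 = 0.1445 m³/s
w_2 = (7.5 − 1.4)/2 = 3.05 m; q_2 = 0.43 × 1.01 × 3.05 = 1.325 m³/s
w_3 = (12.7 − 5.7)/2 = 3.5 m; q_3 = 0.53 × 1.04 × 3.5 = 1.929 m³/s
w_4 = (13.9 − 7.5)/2 = 3.2 m; q_4 = 0.36 × 0.72 × 3.2 = 0.8294 m³/s
w_5 = (15.0 − 12.7)/2 = 1.15 m; q_5 = 0.41 × 0.59 × 1.15 = 0.2782 m³/s
w_6 = (15.0 − 13.9)/2 = 0.55 m; q_6 = 0.29 × 0.25 × 0.55 = 0.03988 m³/s
Q = Σ qᵢ = 4.546 m³/s

4.55 m³/s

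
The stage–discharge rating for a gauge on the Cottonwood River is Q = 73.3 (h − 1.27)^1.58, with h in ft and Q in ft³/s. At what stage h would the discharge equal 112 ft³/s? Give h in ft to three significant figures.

2.58 ft

h − h₀ = (Q/C)^(1/b) = (112/73.3)^(1/1.58) = 1.308 ft
h = 1.27 + 1.308 = 2.578 ft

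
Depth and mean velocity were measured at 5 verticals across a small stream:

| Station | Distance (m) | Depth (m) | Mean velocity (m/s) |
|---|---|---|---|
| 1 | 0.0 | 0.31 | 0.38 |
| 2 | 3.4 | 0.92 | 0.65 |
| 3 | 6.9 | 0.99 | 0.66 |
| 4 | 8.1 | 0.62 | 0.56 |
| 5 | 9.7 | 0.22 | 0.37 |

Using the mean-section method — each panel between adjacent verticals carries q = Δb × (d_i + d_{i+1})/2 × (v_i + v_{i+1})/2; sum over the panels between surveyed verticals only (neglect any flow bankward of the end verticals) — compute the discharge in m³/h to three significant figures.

15000 m³/h

Panel 1-2: Δb = 3.4 m, d̄ = (0.31+0.92)/2 = 0.615, v̄ = (0.38+0.65)/2 = 0.515 → q = 3.4×0.615×0.515 = 1.077 m³/s
Panel 2-3: Δb = 3.5 m, d̄ = (0.92+0.99)/2 = 0.955, v̄ = (0.65+0.66)/2 = 0.655 → q = 3.5×0.955×0.655 = 2.189 m³/s
Panel 3-4: Δb = 1.2 m, d̄ = (0.99+0.62)/2 = 0.805, v̄ = (0.66+0.56)/2 = 0.61 → q = 1.2×0.805×0.61 = 0.5893 m³/s
Panel 4-5: Δb = 1.6 m, d̄ = (0.62+0.22)/2 = 0.42, v̄ = (0.56+0.37)/2 = 0.465 → q = 1.6×0.42×0.465 = 0.3125 m³/s
Q = Σ q = 4.168 m³/s
= 4.168 × 3600 = 15000 m³/h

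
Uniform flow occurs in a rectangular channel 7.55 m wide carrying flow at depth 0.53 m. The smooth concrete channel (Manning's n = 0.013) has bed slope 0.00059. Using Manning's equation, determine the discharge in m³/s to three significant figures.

A = b·y = 7.55 × 0.53 = 4.002 m²
P = b + 2y = 7.55 + 2×0.53 = 8.610 m
R = A/P = 4.002/8.610 = 0.4648 m
Q = (1/n)·A·R^(2/3)·S^(1/2) = (1/0.013) × 4.002 × 0.4648^(2/3) × 0.00059^(1/2) = 4.486 m³/s

4.49 m³/s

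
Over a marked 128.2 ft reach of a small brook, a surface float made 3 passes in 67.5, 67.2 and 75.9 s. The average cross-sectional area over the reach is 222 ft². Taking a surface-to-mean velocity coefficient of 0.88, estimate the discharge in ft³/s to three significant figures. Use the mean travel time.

t̄ = (67.5 + 67.2 + 75.9) / 3 = 70.2 s
v_surface = L / t̄ = 128.2 / 70.2 = 1.826 ft/s
v_mean = 0.88 × 1.826 = 1.607 ft/s
Q = A × v_mean = 222 × 1.607 = 356.8 ft³/s

357 ft³/s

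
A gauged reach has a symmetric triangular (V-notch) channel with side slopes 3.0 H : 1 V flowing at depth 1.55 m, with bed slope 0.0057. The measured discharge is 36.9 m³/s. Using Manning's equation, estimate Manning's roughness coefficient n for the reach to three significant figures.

0.0120

A = z·y² = 3.0×1.55² = 7.208 m²
P = 2y√(1+z²) = 2×1.55×√(1+3.0²) = 9.803 m
R = A/P = 7.208/9.803 = 0.7352 m
n = (1/Q)·A·R^(2/3)·S^(1/2) = (1/36.9) × 7.208 × 0.8146 × 0.07550 = 0.01201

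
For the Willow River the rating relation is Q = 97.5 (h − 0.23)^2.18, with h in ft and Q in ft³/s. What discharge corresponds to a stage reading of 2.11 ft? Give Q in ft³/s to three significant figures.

386 ft³/s

Q = 97.5 × (2.11 − 0.23)^2.18 = 97.5 × 1.88^2.18 = 386.1 ft³/s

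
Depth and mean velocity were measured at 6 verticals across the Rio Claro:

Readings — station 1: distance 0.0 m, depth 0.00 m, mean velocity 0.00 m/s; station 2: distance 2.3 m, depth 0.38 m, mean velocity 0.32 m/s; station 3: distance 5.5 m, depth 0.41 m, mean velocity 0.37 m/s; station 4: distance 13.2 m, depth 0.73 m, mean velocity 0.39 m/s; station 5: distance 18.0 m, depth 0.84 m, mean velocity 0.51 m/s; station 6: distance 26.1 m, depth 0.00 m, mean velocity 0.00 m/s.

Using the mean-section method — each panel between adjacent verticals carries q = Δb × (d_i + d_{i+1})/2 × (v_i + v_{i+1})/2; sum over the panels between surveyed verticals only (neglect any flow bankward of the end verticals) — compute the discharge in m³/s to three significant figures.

4.74 m³/s

Panel 1-2: Δb = 2.3 m, d̄ = (0.00+0.38)/2 = 0.19, v̄ = (0.00+0.32)/2 = 0.16 → q = 2.3×0.19×0.16 = 0.06992 m³/s
Panel 2-3: Δb = 3.2 m, d̄ = (0.38+0.41)/2 = 0.395, v̄ = (0.32+0.37)/2 = 0.345 → q = 3.2×0.395×0.345 = 0.4361 m³/s
Panel 3-4: Δb = 7.7 m, d̄ = (0.41+0.73)/2 = 0.57, v̄ = (0.37+0.39)/2 = 0.38 → q = 7.7×0.57×0.38 = 1.668 m³/s
Panel 4-5: Δb = 4.8 m, d̄ = (0.73+0.84)/2 = 0.785, v̄ = (0.39+0.51)/2 = 0.45 → q = 4.8×0.785×0.45 = 1.696 m³/s
Panel 5-6: Δb = 8.1 m, d̄ = (0.84+0.00)/2 = 0.42, v̄ = (0.51+0.00)/2 = 0.255 → q = 8.1×0.42×0.255 = 0.8675 m³/s
Q = Σ q = 4.737 m³/s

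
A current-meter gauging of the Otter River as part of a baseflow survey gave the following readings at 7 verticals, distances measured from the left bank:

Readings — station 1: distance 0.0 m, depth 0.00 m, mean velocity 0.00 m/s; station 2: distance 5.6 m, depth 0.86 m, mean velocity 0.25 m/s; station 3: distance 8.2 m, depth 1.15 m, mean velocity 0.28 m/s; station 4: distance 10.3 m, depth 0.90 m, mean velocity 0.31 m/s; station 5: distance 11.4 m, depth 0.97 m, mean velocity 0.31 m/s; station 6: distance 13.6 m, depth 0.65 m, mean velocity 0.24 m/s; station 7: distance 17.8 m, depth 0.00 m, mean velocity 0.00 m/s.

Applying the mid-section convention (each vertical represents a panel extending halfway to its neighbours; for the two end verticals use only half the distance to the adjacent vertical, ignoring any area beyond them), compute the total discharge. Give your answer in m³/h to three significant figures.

11100 m³/h

w_2 = (8.2 − 0.0)/2 = 4.1 m; q_2 = 0.25 × 0.86 × 4.1 = 0.8815 m³/s
w_3 = (10.3 − 5.6)/2 = 2.35 m; q_3 = 0.28 × 1.15 × 2.35 = 0.7567 m³/s
w_4 = (11.4 − 8.2)/2 = 1.6 m; q_4 = 0.31 × 0.90 × 1.6 = 0.4464 m³/s
w_5 = (13.6 − 10.3)/2 = 1.65 m; q_5 = 0.31 × 0.97 × 1.65 = 0.4962 m³/s
w_6 = (17.8 − 11.4)/2 = 3.2 m; q_6 = 0.24 × 0.65 × 3.2 = 0.4992 m³/s
Stations 1, 7 contribute zero (depth or velocity is 0).
Q = Σ qᵢ = 3.080 m³/s
= 3.080 × 3600 = 11090 m³/h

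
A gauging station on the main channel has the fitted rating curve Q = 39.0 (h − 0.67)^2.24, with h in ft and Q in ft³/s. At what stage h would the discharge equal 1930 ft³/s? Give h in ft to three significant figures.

6.38 ft

h − h₀ = (Q/C)^(1/b) = (1930/39.0)^(1/2.24) = 5.708 ft
h = 0.67 + 5.708 = 6.378 ft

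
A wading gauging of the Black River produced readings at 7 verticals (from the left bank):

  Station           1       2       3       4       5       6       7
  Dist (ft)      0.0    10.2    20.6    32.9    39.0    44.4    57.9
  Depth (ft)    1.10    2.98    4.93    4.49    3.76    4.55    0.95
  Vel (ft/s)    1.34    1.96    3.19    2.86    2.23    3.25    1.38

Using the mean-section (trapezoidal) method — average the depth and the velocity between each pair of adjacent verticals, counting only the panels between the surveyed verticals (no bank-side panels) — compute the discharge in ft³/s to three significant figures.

Panel 1-2: Δb = 10.2 ft, d̄ = (1.10+2.98)/2 = 2.04, v̄ = (1.34+1.96)/2 = 1.65 → q = 10.2×2.04×1.65 = 34.33 ft³/s
Panel 2-3: Δb = 10.4 ft, d̄ = (2.98+4.93)/2 = 3.955, v̄ = (1.96+3.19)/2 = 2.575 → q = 10.4×3.955×2.575 = 105.9 ft³/s
Panel 3-4: Δb = 12.3 ft, d̄ = (4.93+4.49)/2 = 4.71, v̄ = (3.19+2.86)/2 = 3.025 → q = 12.3×4.71×3.025 = 175.2 ft³/s
Panel 4-5: Δb = 6.1 ft, d̄ = (4.49+3.76)/2 = 4.125, v̄ = (2.86+2.23)/2 = 2.545 → q = 6.1×4.125×2.545 = 64.04 ft³/s
Panel 5-6: Δb = 5.4 ft, d̄ = (3.76+4.55)/2 = 4.155, v̄ = (2.23+3.25)/2 = 2.74 → q = 5.4×4.155×2.74 = 61.48 ft³/s
Panel 6-7: Δb = 13.5 ft, d̄ = (4.55+0.95)/2 = 2.75, v̄ = (3.25+1.38)/2 = 2.315 → q = 13.5×2.75×2.315 = 85.94 ft³/s
Q = Σ q = 527.0 ft³/s

527 ft³/s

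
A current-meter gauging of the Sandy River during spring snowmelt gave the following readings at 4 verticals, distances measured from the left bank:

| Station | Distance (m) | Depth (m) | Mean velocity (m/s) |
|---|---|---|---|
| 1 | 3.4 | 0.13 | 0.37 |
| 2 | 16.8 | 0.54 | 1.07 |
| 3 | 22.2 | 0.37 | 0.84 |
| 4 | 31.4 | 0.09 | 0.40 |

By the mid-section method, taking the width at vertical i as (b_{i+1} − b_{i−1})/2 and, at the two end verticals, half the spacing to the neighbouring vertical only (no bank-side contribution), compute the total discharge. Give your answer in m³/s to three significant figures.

8.19 m³/s

w_1 = (16.8 − 3.4)/2 = 6.7 m; q_1 = 0.37 × 0.13 × 6.7 = 0.3223 m³/s
w_2 = (22.2 − 3.4)/2 = 9.4 m; q_2 = 1.07 × 0.54 × 9.4 = 5.431 m³/s
w_3 = (31.4 − 16.8)/2 = 7.3 m; q_3 = 0.84 × 0.37 × 7.3 = 2.269 m³/s
w_4 = (31.4 − 22.2)/2 = 4.6 m; q_4 = 0.40 × 0.09 × 4.6 = 0.1656 m³/s
Q = Σ qᵢ = 8.188 m³/s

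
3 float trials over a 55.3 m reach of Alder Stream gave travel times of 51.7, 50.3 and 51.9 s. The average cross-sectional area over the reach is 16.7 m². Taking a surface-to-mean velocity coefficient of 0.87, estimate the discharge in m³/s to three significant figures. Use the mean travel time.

t̄ = (51.7 + 50.3 + 51.9) / 3 = 51.3 s
v_surface = L / t̄ = 55.3 / 51.3 = 1.078 m/s
v_mean = 0.87 × 1.078 = 0.9378 m/s
Q = A × v_mean = 16.7 × 0.9378 = 15.66 m³/s

15.7 m³/s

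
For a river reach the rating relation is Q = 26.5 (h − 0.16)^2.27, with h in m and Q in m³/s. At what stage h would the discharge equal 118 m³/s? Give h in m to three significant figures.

2.09 m

h − h₀ = (Q/C)^(1/b) = (118/26.5)^(1/2.27) = 1.931 m
h = 0.16 + 1.931 = 2.091 m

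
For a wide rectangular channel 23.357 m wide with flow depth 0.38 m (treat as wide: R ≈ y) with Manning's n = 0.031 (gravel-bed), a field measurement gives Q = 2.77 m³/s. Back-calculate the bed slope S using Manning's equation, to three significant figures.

0.000340

A = b·y = 23.357 × 0.38 = 8.876 m²
Wide channel: R ≈ y = 0.38 m
S = (Q·n / (1·A·R^(2/3)))² = (2.77×0.031 / (1×8.876×0.5246))² = 0.0003401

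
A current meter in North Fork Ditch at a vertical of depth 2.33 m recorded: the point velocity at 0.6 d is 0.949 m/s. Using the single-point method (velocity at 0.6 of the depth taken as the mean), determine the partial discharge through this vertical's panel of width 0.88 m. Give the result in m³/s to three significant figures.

1.95 m³/s

v̄ = v₀.₆ = 0.949 m/s
q = v̄ × d × w = 0.9490 × 2.33 × 0.88 = 1.946 m³/s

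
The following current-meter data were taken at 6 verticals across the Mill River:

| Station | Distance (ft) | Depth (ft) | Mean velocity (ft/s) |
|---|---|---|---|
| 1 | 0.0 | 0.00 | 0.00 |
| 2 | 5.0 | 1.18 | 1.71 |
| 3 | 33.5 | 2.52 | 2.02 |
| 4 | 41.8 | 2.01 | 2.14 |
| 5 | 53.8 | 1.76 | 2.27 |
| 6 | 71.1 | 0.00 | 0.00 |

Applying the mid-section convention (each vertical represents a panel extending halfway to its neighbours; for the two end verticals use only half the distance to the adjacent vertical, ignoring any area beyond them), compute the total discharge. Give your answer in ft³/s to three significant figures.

w_2 = (33.5 − 0.0)/2 = 16.75 ft; q_2 = 1.71 × 1.18 × 16.75 = 33.80 ft³/s
w_3 = (41.8 − 5.0)/2 = 18.4 ft; q_3 = 2.02 × 2.52 × 18.4 = 93.66 ft³/s
w_4 = (53.8 − 33.5)/2 = 10.15 ft; q_4 = 2.14 × 2.01 × 10.15 = 43.66 ft³/s
w_5 = (71.1 − 41.8)/2 = 14.65 ft; q_5 = 2.27 × 1.76 × 14.65 = 58.53 ft³/s
Stations 1, 6 contribute zero (depth or velocity is 0).
Q = Σ qᵢ = 229.7 ft³/s

230 ft³/s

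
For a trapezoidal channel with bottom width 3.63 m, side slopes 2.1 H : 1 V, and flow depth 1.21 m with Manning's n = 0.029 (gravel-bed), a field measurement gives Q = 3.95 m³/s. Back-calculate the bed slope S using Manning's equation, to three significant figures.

A = (b + z·y)·y = (3.63 + 2.1×1.21)×1.21 = 7.467 m²
P = b + 2y√(1+z²) = 3.63 + 2×1.21×√(1+2.1²) = 9.259 m
R = A/P = 7.467/9.259 = 0.8065 m
S = (Q·n / (1·A·R^(2/3)))² = (3.95×0.029 / (1×7.467×0.8664))² = 0.0003135

0.000314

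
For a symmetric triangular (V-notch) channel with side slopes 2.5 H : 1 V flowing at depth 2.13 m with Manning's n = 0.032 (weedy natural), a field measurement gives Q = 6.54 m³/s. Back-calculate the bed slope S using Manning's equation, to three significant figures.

0.000346

A = z·y² = 2.5×2.13² = 11.34 m²
P = 2y√(1+z²) = 2×2.13×√(1+2.5²) = 11.47 m
R = A/P = 11.34/11.47 = 0.9888 m
S = (Q·n / (1·A·R^(2/3)))² = (6.54×0.032 / (1×11.34×0.9925))² = 0.0003456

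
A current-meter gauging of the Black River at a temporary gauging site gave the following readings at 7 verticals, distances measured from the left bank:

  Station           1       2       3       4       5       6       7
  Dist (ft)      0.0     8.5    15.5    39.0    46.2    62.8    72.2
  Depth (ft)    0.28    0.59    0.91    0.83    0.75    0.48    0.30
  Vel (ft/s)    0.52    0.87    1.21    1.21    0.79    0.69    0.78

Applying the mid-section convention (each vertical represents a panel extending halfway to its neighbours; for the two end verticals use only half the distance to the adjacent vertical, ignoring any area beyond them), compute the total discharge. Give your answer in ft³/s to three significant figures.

49.3 ft³/s

w_1 = (8.5 − 0.0)/2 = 4.25 ft; q_1 = 0.52 × 0.28 × 4.25 = 0.6188 ft³/s
w_2 = (15.5 − 0.0)/2 = 7.75 ft; q_2 = 0.87 × 0.59 × 7.75 = 3.978 ft³/s
w_3 = (39.0 − 8.5)/2 = 15.25 ft; q_3 = 1.21 × 0.91 × 15.25 = 16.79 ft³/s
w_4 = (46.2 − 15.5)/2 = 15.35 ft; q_4 = 1.21 × 0.83 × 15.35 = 15.42 ft³/s
w_5 = (62.8 − 39.0)/2 = 11.9 ft; q_5 = 0.79 × 0.75 × 11.9 = 7.051 ft³/s
w_6 = (72.2 − 46.2)/2 = 13 ft; q_6 = 0.69 × 0.48 × 13 = 4.306 ft³/s
w_7 = (72.2 − 62.8)/2 = 4.7 ft; q_7 = 0.78 × 0.30 × 4.7 = 1.100 ft³/s
Q = Σ qᵢ = 49.26 ft³/s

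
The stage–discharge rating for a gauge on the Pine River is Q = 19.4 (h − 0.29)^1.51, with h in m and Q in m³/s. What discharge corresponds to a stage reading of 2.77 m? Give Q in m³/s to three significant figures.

Q = 19.4 × (2.77 − 0.29)^1.51 = 19.4 × 2.48^1.51 = 76.46 m³/s

76.5 m³/s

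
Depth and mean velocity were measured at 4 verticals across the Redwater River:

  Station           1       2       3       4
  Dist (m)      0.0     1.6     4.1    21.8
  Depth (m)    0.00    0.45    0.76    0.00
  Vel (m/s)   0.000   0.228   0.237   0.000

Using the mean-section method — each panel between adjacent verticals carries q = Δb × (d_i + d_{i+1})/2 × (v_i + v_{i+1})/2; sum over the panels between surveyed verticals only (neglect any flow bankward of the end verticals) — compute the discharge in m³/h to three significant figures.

4280 m³/h

Panel 1-2: Δb = 1.6 m, d̄ = (0.00+0.45)/2 = 0.225, v̄ = (0.000+0.228)/2 = 0.114 → q = 1.6×0.225×0.114 = 0.04104 m³/s
Panel 2-3: Δb = 2.5 m, d̄ = (0.45+0.76)/2 = 0.605, v̄ = (0.228+0.237)/2 = 0.2325 → q = 2.5×0.605×0.2325 = 0.3517 m³/s
Panel 3-4: Δb = 17.7 m, d̄ = (0.76+0.00)/2 = 0.38, v̄ = (0.237+0.000)/2 = 0.1185 → q = 17.7×0.38×0.1185 = 0.7970 m³/s
Q = Σ q = 1.190 m³/s
= 1.190 × 3600 = 4283 m³/h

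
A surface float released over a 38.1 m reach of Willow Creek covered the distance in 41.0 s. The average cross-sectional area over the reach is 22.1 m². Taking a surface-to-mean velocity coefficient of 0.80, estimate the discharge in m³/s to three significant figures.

16.4 m³/s

v_surface = L / t̄ = 38.1 / 41 = 0.9293 m/s
v_mean = 0.80 × 0.9293 = 0.7434 m/s
Q = A × v_mean = 22.1 × 0.7434 = 16.43 m³/s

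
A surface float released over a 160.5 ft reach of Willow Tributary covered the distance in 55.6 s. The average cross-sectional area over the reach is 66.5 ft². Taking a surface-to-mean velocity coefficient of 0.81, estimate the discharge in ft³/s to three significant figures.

155 ft³/s

v_surface = L / t̄ = 160.5 / 55.6 = 2.887 ft/s
v_mean = 0.81 × 2.887 = 2.338 ft/s
Q = A × v_mean = 66.5 × 2.338 = 155.5 ft³/s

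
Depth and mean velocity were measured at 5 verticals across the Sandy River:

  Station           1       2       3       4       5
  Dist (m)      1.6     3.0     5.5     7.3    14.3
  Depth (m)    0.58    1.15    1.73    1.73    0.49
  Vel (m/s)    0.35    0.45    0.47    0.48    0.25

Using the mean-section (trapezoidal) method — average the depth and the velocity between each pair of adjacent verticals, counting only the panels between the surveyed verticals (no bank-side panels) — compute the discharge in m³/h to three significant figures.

23200 m³/h

Panel 1-2: Δb = 1.4 m, d̄ = (0.58+1.15)/2 = 0.865, v̄ = (0.35+0.45)/2 = 0.4 → q = 1.4×0.865×0.4 = 0.4844 m³/s
Panel 2-3: Δb = 2.5 m, d̄ = (1.15+1.73)/2 = 1.44, v̄ = (0.45+0.47)/2 = 0.46 → q = 2.5×1.44×0.46 = 1.656 m³/s
Panel 3-4: Δb = 1.8 m, d̄ = (1.73+1.73)/2 = 1.73, v̄ = (0.47+0.48)/2 = 0.475 → q = 1.8×1.73×0.475 = 1.479 m³/s
Panel 4-5: Δb = 7 m, d̄ = (1.73+0.49)/2 = 1.11, v̄ = (0.48+0.25)/2 = 0.365 → q = 7×1.11×0.365 = 2.836 m³/s
Q = Σ q = 6.456 m³/s
= 6.456 × 3600 = 23240 m³/h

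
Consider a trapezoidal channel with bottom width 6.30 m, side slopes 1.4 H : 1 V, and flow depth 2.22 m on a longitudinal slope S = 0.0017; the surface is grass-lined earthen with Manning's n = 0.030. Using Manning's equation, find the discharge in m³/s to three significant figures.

A = (b + z·y)·y = (6.30 + 1.4×2.22)×2.22 = 20.89 m²
P = b + 2y√(1+z²) = 6.30 + 2×2.22×√(1+1.4²) = 13.94 m
R = A/P = 20.89/13.94 = 1.498 m
Q = (1/n)·A·R^(2/3)·S^(1/2) = (1/0.030) × 20.89 × 1.498^(2/3) × 0.0017^(1/2) = 37.59 m³/s

37.6 m³/s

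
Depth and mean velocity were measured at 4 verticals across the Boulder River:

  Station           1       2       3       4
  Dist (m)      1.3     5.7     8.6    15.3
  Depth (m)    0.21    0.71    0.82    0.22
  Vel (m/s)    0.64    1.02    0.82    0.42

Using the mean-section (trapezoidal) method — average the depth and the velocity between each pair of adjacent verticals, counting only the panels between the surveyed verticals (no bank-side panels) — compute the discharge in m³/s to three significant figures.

5.88 m³/s

Panel 1-2: Δb = 4.4 m, d̄ = (0.21+0.71)/2 = 0.46, v̄ = (0.64+1.02)/2 = 0.83 → q = 4.4×0.46×0.83 = 1.680 m³/s
Panel 2-3: Δb = 2.9 m, d̄ = (0.71+0.82)/2 = 0.765, v̄ = (1.02+0.82)/2 = 0.92 → q = 2.9×0.765×0.92 = 2.041 m³/s
Panel 3-4: Δb = 6.7 m, d̄ = (0.82+0.22)/2 = 0.52, v̄ = (0.82+0.42)/2 = 0.62 → q = 6.7×0.52×0.62 = 2.160 m³/s
Q = Σ q = 5.881 m³/s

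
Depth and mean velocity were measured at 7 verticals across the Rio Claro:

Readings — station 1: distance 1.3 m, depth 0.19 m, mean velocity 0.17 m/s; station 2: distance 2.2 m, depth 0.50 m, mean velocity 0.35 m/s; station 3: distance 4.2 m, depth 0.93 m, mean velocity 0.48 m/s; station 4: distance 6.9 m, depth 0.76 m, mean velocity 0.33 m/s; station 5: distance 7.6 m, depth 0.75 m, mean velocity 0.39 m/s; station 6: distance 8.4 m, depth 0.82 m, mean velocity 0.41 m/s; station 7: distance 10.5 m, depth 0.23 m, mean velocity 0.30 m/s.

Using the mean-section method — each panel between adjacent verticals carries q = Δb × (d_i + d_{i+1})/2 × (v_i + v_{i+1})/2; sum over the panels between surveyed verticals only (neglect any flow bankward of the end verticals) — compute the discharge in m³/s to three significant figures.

Panel 1-2: Δb = 0.9 m, d̄ = (0.19+0.50)/2 = 0.345, v̄ = (0.17+0.35)/2 = 0.26 → q = 0.9×0.345×0.26 = 0.08073 m³/s
Panel 2-3: Δb = 2 m, d̄ = (0.50+0.93)/2 = 0.715, v̄ = (0.35+0.48)/2 = 0.415 → q = 2×0.715×0.415 = 0.5935 m³/s
Panel 3-4: Δb = 2.7 m, d̄ = (0.93+0.76)/2 = 0.845, v̄ = (0.48+0.33)/2 = 0.405 → q = 2.7×0.845×0.405 = 0.9240 m³/s
Panel 4-5: Δb = 0.7 m, d̄ = (0.76+0.75)/2 = 0.755, v̄ = (0.33+0.39)/2 = 0.36 → q = 0.7×0.755×0.36 = 0.1903 m³/s
Panel 5-6: Δb = 0.8 m, d̄ = (0.75+0.82)/2 = 0.785, v̄ = (0.39+0.41)/2 = 0.4 → q = 0.8×0.785×0.4 = 0.2512 m³/s
Panel 6-7: Δb = 2.1 m, d̄ = (0.82+0.23)/2 = 0.525, v̄ = (0.41+0.30)/2 = 0.355 → q = 2.1×0.525×0.355 = 0.3914 m³/s
Q = Σ q = 2.431 m³/s

2.43 m³/s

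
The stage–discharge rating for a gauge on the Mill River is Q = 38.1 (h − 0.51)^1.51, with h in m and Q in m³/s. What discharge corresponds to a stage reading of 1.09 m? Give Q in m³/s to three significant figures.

16.7 m³/s

Q = 38.1 × (1.09 − 0.51)^1.51 = 38.1 × 0.58^1.51 = 16.74 m³/s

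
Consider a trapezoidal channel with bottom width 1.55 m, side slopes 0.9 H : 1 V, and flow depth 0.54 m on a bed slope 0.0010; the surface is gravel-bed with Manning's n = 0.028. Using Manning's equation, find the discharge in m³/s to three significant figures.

A = (b + z·y)·y = (1.55 + 0.9×0.54)×0.54 = 1.099 m²
P = b + 2y√(1+z²) = 1.55 + 2×0.54×√(1+0.9²) = 3.003 m
R = A/P = 1.099/3.003 = 0.3661 m
Q = (1/n)·A·R^(2/3)·S^(1/2) = (1/0.028) × 1.099 × 0.3661^(2/3) × 0.0010^(1/2) = 0.6355 m³/s

0.635 m³/s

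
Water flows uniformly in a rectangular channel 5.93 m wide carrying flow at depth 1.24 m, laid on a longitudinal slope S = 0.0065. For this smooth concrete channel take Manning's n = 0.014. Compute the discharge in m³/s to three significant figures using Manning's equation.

38.7 m³/s

A = b·y = 5.93 × 1.24 = 7.353 m²
P = b + 2y = 5.93 + 2×1.24 = 8.410 m
R = A/P = 7.353/8.410 = 0.8743 m
Q = (1/n)·A·R^(2/3)·S^(1/2) = (1/0.014) × 7.353 × 0.8743^(2/3) × 0.0065^(1/2) = 38.72 m³/s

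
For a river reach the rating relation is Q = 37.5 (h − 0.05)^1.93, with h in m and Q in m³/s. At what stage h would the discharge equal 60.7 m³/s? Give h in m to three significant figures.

1.33 m

h − h₀ = (Q/C)^(1/b) = (60.7/37.5)^(1/1.93) = 1.283 m
h = 0.05 + 1.283 = 1.333 m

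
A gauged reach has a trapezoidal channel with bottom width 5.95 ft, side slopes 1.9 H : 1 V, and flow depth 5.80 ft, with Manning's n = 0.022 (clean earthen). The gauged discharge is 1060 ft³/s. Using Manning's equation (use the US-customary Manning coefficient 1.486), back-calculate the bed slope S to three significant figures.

A = (b + z·y)·y = (5.95 + 1.9×5.80)×5.80 = 98.43 ft²
P = b + 2y√(1+z²) = 5.95 + 2×5.80×√(1+1.9²) = 30.86 ft
R = A/P = 98.43/30.86 = 3.190 ft
S = (Q·n / (1.486·A·R^(2/3)))² = (1060×0.022 / (1.486×98.43×2.167))² = 0.005414

0.00541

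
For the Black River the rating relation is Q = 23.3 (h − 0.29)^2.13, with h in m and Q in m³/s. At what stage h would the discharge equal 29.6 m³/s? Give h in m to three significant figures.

h − h₀ = (Q/C)^(1/b) = (29.6/23.3)^(1/2.13) = 1.119 m
h = 0.29 + 1.119 = 1.409 m

1.41 m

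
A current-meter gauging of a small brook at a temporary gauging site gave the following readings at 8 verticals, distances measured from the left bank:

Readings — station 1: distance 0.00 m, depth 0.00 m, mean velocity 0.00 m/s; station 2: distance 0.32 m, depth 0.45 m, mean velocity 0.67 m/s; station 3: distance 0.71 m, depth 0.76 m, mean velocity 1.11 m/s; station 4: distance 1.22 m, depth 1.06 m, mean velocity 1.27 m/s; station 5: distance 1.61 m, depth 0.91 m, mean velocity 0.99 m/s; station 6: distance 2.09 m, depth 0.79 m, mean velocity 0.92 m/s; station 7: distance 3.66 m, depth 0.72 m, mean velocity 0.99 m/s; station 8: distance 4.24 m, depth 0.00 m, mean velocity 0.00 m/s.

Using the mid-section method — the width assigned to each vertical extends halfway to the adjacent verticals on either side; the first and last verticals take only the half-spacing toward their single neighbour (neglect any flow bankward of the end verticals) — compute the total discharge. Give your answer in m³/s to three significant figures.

w_2 = (0.71 − 0.00)/2 = 0.355 m; q_2 = 0.67 × 0.45 × 0.355 = 0.1070 m³/s
w_3 = (1.22 − 0.32)/2 = 0.45 m; q_3 = 1.11 × 0.76 × 0.45 = 0.3796 m³/s
w_4 = (1.61 − 0.71)/2 = 0.45 m; q_4 = 1.27 × 1.06 × 0.45 = 0.6058 m³/s
w_5 = (2.09 − 1.22)/2 = 0.435 m; q_5 = 0.99 × 0.91 × 0.435 = 0.3919 m³/s
w_6 = (3.66 − 1.61)/2 = 1.025 m; q_6 = 0.92 × 0.79 × 1.025 = 0.7450 m³/s
w_7 = (4.24 − 2.09)/2 = 1.075 m; q_7 = 0.99 × 0.72 × 1.075 = 0.7663 m³/s
Stations 1, 8 contribute zero (depth or velocity is 0).
Q = Σ qᵢ = 2.996 m³/s

3.00 m³/s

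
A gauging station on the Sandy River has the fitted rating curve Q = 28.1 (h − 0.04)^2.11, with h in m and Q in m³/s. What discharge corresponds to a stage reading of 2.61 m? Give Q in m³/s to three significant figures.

206 m³/s

Q = 28.1 × (2.61 − 0.04)^2.11 = 28.1 × 2.57^2.11 = 205.9 m³/s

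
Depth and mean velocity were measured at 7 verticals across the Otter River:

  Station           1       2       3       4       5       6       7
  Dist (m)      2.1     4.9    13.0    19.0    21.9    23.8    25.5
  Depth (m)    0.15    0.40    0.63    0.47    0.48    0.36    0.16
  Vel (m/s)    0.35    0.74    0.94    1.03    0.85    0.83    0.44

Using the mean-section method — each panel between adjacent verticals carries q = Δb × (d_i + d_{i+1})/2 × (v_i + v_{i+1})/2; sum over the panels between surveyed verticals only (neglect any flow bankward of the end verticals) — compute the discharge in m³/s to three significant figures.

Panel 1-2: Δb = 2.8 m, d̄ = (0.15+0.40)/2 = 0.275, v̄ = (0.35+0.74)/2 = 0.545 → q = 2.8×0.275×0.545 = 0.4197 m³/s
Panel 2-3: Δb = 8.1 m, d̄ = (0.40+0.63)/2 = 0.515, v̄ = (0.74+0.94)/2 = 0.84 → q = 8.1×0.515×0.84 = 3.504 m³/s
Panel 3-4: Δb = 6 m, d̄ = (0.63+0.47)/2 = 0.55, v̄ = (0.94+1.03)/2 = 0.985 → q = 6×0.55×0.985 = 3.251 m³/s
Panel 4-5: Δb = 2.9 m, d̄ = (0.47+0.48)/2 = 0.475, v̄ = (1.03+0.85)/2 = 0.94 → q = 2.9×0.475×0.94 = 1.295 m³/s
Panel 5-6: Δb = 1.9 m, d̄ = (0.48+0.36)/2 = 0.42, v̄ = (0.85+0.83)/2 = 0.84 → q = 1.9×0.42×0.84 = 0.6703 m³/s
Panel 6-7: Δb = 1.7 m, d̄ = (0.36+0.16)/2 = 0.26, v̄ = (0.83+0.44)/2 = 0.635 → q = 1.7×0.26×0.635 = 0.2807 m³/s
Q = Σ q = 9.420 m³/s

9.42 m³/s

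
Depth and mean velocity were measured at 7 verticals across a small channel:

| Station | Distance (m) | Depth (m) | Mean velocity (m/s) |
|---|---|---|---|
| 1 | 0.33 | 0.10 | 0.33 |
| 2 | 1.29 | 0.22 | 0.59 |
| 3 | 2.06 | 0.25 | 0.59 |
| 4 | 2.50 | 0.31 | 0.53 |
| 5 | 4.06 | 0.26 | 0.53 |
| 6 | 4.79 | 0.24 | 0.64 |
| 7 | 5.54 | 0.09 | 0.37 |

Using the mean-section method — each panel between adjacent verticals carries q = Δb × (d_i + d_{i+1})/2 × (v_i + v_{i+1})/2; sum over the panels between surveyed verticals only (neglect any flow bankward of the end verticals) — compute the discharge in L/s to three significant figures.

651 L/s

Panel 1-2: Δb = 0.96 m, d̄ = (0.10+0.22)/2 = 0.16, v̄ = (0.33+0.59)/2 = 0.46 → q = 0.96×0.16×0.46 = 0.07066 m³/s
Panel 2-3: Δb = 0.77 m, d̄ = (0.22+0.25)/2 = 0.235, v̄ = (0.59+0.59)/2 = 0.59 → q = 0.77×0.235×0.59 = 0.1068 m³/s
Panel 3-4: Δb = 0.44 m, d̄ = (0.25+0.31)/2 = 0.28, v̄ = (0.59+0.53)/2 = 0.56 → q = 0.44×0.28×0.56 = 0.06899 m³/s
Panel 4-5: Δb = 1.56 m, d̄ = (0.31+0.26)/2 = 0.285, v̄ = (0.53+0.53)/2 = 0.53 → q = 1.56×0.285×0.53 = 0.2356 m³/s
Panel 5-6: Δb = 0.73 m, d̄ = (0.26+0.24)/2 = 0.25, v̄ = (0.53+0.64)/2 = 0.585 → q = 0.73×0.25×0.585 = 0.1068 m³/s
Panel 6-7: Δb = 0.75 m, d̄ = (0.24+0.09)/2 = 0.165, v̄ = (0.64+0.37)/2 = 0.505 → q = 0.75×0.165×0.505 = 0.06249 m³/s
Q = Σ q = 0.6513 m³/s
= 0.6513 × 1000 = 651.3 L/s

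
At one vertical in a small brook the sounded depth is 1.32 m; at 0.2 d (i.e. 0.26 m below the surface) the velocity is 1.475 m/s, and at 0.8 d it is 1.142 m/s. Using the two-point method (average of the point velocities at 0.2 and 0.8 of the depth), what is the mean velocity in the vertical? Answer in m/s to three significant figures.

1.31 m/s

v̄ = (1.475 + 1.142) / 2 = 1.309 m/s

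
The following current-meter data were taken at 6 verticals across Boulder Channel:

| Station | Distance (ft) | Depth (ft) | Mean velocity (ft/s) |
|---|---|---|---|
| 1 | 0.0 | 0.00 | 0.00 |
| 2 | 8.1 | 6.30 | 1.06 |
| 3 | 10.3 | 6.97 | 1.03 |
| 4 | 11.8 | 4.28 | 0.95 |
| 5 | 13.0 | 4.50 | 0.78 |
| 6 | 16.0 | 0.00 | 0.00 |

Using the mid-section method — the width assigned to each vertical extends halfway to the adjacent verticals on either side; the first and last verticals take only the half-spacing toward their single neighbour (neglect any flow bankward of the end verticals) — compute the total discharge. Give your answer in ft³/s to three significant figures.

w_2 = (10.3 − 0.0)/2 = 5.15 ft; q_2 = 1.06 × 6.30 × 5.15 = 34.39 ft³/s
w_3 = (11.8 − 8.1)/2 = 1.85 ft; q_3 = 1.03 × 6.97 × 1.85 = 13.28 ft³/s
w_4 = (13.0 − 10.3)/2 = 1.35 ft; q_4 = 0.95 × 4.28 × 1.35 = 5.489 ft³/s
w_5 = (16.0 − 11.8)/2 = 2.1 ft; q_5 = 0.78 × 4.50 × 2.1 = 7.371 ft³/s
Stations 1, 6 contribute zero (depth or velocity is 0).
Q = Σ qᵢ = 60.53 ft³/s

60.5 ft³/s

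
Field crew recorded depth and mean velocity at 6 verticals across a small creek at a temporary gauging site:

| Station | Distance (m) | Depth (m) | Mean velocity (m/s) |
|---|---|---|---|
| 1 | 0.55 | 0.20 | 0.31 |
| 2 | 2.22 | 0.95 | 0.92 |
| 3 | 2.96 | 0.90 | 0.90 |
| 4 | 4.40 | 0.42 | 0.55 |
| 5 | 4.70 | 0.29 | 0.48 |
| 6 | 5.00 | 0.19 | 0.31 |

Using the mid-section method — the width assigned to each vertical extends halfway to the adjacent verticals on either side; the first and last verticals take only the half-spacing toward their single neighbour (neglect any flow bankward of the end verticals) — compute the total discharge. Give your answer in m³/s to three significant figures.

w_1 = (2.22 − 0.55)/2 = 0.835 m; q_1 = 0.31 × 0.20 × 0.835 = 0.05177 m³/s
w_2 = (2.96 − 0.55)/2 = 1.205 m; q_2 = 0.92 × 0.95 × 1.205 = 1.053 m³/s
w_3 = (4.40 − 2.22)/2 = 1.09 m; q_3 = 0.90 × 0.90 × 1.09 = 0.8829 m³/s
w_4 = (4.70 − 2.96)/2 = 0.87 m; q_4 = 0.55 × 0.42 × 0.87 = 0.2010 m³/s
w_5 = (5.00 − 4.40)/2 = 0.3 m; q_5 = 0.48 × 0.29 × 0.3 = 0.04176 m³/s
w_6 = (5.00 − 4.70)/2 = 0.15 m; q_6 = 0.31 × 0.19 × 0.15 = 0.008835 m³/s
Q = Σ qᵢ = 2.239 m³/s

2.24 m³/s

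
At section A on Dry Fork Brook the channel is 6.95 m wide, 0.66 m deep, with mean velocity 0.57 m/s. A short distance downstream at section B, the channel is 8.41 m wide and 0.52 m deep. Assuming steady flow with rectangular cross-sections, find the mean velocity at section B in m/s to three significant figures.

Q = A₁V₁ = (6.95×0.66) × 0.57 = 2.615 m³/s
A₂ = 8.41 × 0.52 = 4.373 m²
V₂ = Q/A₂ = 2.615/4.373 = 0.5979 m/s

0.598 m/s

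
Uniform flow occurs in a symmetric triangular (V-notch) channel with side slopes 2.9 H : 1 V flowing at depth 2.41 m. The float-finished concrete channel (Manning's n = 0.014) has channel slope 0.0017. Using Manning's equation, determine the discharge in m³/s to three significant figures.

A = z·y² = 2.9×2.41² = 16.84 m²
P = 2y√(1+z²) = 2×2.41×√(1+2.9²) = 14.79 m
R = A/P = 16.84/14.79 = 1.139 m
Q = (1/n)·A·R^(2/3)·S^(1/2) = (1/0.014) × 16.84 × 1.139^(2/3) × 0.0017^(1/2) = 54.11 m³/s

54.1 m³/s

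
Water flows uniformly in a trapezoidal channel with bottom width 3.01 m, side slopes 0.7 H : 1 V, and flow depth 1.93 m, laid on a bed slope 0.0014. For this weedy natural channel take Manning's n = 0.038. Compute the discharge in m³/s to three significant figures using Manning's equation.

8.78 m³/s

A = (b + z·y)·y = (3.01 + 0.7×1.93)×1.93 = 8.417 m²
P = b + 2y√(1+z²) = 3.01 + 2×1.93×√(1+0.7²) = 7.722 m
R = A/P = 8.417/7.722 = 1.090 m
Q = (1/n)·A·R^(2/3)·S^(1/2) = (1/0.038) × 8.417 × 1.090^(2/3) × 0.0014^(1/2) = 8.778 m³/s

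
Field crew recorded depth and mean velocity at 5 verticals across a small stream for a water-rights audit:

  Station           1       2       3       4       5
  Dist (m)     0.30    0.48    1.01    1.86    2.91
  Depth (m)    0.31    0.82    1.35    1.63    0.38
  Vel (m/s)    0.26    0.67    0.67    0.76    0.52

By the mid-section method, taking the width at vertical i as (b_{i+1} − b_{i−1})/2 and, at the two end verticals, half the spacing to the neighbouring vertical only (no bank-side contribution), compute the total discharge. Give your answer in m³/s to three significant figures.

w_1 = (0.48 − 0.30)/2 = 0.09 m; q_1 = 0.26 × 0.31 × 0.09 = 0.007254 m³/s
w_2 = (1.01 − 0.30)/2 = 0.355 m; q_2 = 0.67 × 0.82 × 0.355 = 0.1950 m³/s
w_3 = (1.86 − 0.48)/2 = 0.69 m; q_3 = 0.67 × 1.35 × 0.69 = 0.6241 m³/s
w_4 = (2.91 − 1.01)/2 = 0.95 m; q_4 = 0.76 × 1.63 × 0.95 = 1.177 m³/s
w_5 = (2.91 − 1.86)/2 = 0.525 m; q_5 = 0.52 × 0.38 × 0.525 = 0.1037 m³/s
Q = Σ qᵢ = 2.107 m³/s

2.11 m³/s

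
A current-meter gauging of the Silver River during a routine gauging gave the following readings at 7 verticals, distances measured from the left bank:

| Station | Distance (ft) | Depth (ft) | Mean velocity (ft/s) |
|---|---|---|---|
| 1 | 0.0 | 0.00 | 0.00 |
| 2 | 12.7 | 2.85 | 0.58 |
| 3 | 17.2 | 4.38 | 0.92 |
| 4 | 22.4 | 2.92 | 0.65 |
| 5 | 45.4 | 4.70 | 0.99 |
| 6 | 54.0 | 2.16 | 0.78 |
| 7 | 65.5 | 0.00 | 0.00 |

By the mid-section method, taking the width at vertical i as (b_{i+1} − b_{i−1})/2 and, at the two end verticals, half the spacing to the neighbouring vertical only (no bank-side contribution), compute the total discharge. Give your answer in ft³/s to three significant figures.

151 ft³/s

w_2 = (17.2 − 0.0)/2 = 8.6 ft; q_2 = 0.58 × 2.85 × 8.6 = 14.22 ft³/s
w_3 = (22.4 − 12.7)/2 = 4.85 ft; q_3 = 0.92 × 4.38 × 4.85 = 19.54 ft³/s
w_4 = (45.4 − 17.2)/2 = 14.1 ft; q_4 = 0.65 × 2.92 × 14.1 = 26.76 ft³/s
w_5 = (54.0 − 22.4)/2 = 15.8 ft; q_5 = 0.99 × 4.70 × 15.8 = 73.52 ft³/s
w_6 = (65.5 − 45.4)/2 = 10.05 ft; q_6 = 0.78 × 2.16 × 10.05 = 16.93 ft³/s
Stations 1, 7 contribute zero (depth or velocity is 0).
Q = Σ qᵢ = 151.0 ft³/s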